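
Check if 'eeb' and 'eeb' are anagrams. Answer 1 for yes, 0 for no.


Sort characters of 'eeb': 'bee'
Sort characters of 'eeb': 'bee'
Sorted forms match -> they ARE anagrams
Result: 1

1


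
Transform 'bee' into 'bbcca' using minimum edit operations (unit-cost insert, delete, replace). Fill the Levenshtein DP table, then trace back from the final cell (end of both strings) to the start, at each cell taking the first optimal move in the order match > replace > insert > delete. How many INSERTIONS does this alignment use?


Edit distance = 4. Backtracking from cell (3, 5) with preference match > replace > insert > delete,
then listing the resulting alignment 'bee' -> 'bbcca' left to right:
  Step 1: insert 'b' [insertion #1]
  Step 2: keep 'b'
  Step 3: insert 'c' [insertion #2]
  Step 4: replace e->c
  Step 5: replace e->a
Total insertions: 2

2


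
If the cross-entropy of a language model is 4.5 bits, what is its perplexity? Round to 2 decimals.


Perplexity formula: PP = 2^H
H = 4.5
PP = 2^4.5
Decompose: 2^4.5 = 2^4 * 2^0.5 = 2^4 * sqrt(2)
2^4 = 16, sqrt(2) ~ 1.4142136
PP ~ 16 * 1.4142136 = 22.6274176
Rounded to 2 decimals: 22.63

22.63


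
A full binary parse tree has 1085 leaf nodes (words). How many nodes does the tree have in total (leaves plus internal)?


Leaf nodes (terminals): 1085
Internal nodes = n - 1 = 1085 - 1 = 1084
Total = leaves + internal = 1085 + 1084 = 2169

2169


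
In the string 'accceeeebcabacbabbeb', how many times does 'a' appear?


Scanning 'accceeeebcabacbabbeb' for 'a':
  Position 0: 'a' -> MATCH (count: 1)
  Position 10: 'a' -> MATCH (count: 2)
  Position 12: 'a' -> MATCH (count: 3)
  Position 15: 'a' -> MATCH (count: 4)
Total occurrences of 'a': 4

4


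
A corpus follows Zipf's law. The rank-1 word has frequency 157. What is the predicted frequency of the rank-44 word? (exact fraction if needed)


Zipf's law: freq(rank) = f1 / rank
f1 = 157, rank = 44
freq = 157 / 44
GCD(157, 44) = 1
Simplified: 157/44

157/44


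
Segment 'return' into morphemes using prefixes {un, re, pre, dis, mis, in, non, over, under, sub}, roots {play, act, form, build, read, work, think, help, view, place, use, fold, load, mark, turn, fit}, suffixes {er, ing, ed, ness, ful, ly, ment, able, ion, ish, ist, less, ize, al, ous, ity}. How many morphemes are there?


Segmenting 'return' against the inventory:
  're' -> prefix (morpheme 1)
  'turn' -> root (morpheme 2)
Total morphemes: 2

2


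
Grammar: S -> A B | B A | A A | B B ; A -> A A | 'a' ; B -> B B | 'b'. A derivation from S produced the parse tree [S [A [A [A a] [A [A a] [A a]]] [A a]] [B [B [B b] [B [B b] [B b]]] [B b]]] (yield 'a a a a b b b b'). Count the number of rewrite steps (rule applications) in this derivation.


Every bracketed nonterminal node [X ...] in the tree is produced by exactly one rule application.
Reading the tree off as a leftmost derivation:
  Step 1: S  =>  A B   (applied S -> A B)
  Step 2: A B  =>  A A B   (applied A -> A A)
  Step 3: A A B  =>  A A A B   (applied A -> A A)
  Step 4: A A A B  =>  a A A B   (applied A -> a)
  Step 5: a A A B  =>  a A A A B   (applied A -> A A)
  Step 6: a A A A B  =>  a a A A B   (applied A -> a)
  Step 7: a a A A B  =>  a a a A B   (applied A -> a)
  Step 8: a a a A B  =>  a a a a B   (applied A -> a)
  Step 9: a a a a B  =>  a a a a B B   (applied B -> B B)
  Step 10: a a a a B B  =>  a a a a B B B   (applied B -> B B)
  Step 11: a a a a B B B  =>  a a a a b B B   (applied B -> b)
  Step 12: a a a a b B B  =>  a a a a b B B B   (applied B -> B B)
  Step 13: a a a a b B B B  =>  a a a a b b B B   (applied B -> b)
  Step 14: a a a a b b B B  =>  a a a a b b b B   (applied B -> b)
  Step 15: a a a a b b b B  =>  a a a a b b b b   (applied B -> b)
Final yield: a a a a b b b b
Total rewrite steps: 15

15


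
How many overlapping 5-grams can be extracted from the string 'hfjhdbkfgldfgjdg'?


String 'hfjhdbkfgldfgjdg' has length L = 16.
Number of overlapping n-grams = L - n + 1
Substituting: 16 - 5 + 1 = 12

12


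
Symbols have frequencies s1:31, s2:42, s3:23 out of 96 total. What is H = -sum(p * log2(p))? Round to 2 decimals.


Computing entropy H = -sum(p_i * log2(p_i)):
  s1: p = 31/96 = 0.3229, -p*log2(p) = 0.5266
  s2: p = 42/96 = 0.4375, -p*log2(p) = 0.5218
  s3: p = 23/96 = 0.2396, -p*log2(p) = 0.4939
H = sum of terms = 1.5423
Rounded to 2 decimals: 1.54

1.54


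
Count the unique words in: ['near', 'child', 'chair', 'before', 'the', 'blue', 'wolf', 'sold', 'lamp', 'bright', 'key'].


Listing all tokens and tracking unique types:
  Token 1: 'near' -> NEW (unique so far: 1)
  Token 2: 'child' -> NEW (unique so far: 2)
  Token 3: 'chair' -> NEW (unique so far: 3)
  Token 4: 'before' -> NEW (unique so far: 4)
  Token 5: 'the' -> NEW (unique so far: 5)
  Token 6: 'blue' -> NEW (unique so far: 6)
  Token 7: 'wolf' -> NEW (unique so far: 7)
  Token 8: 'sold' -> NEW (unique so far: 8)
  Token 9: 'lamp' -> NEW (unique so far: 9)
  Token 10: 'bright' -> NEW (unique so far: 10)
  Token 11: 'key' -> NEW (unique so far: 11)
Unique types: ('before', 'blue', 'bright', 'chair', 'child', 'key', 'lamp', 'near', 'sold', 'the', 'wolf')
Vocabulary size: 11

11


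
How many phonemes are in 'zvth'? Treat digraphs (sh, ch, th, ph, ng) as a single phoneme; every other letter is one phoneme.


Parsing 'zvth' greedily, digraphs first:
  'z' -> consonant phoneme (phonemes so far: 1)
  'v' -> consonant phoneme (phonemes so far: 2)
  'th' -> digraph (1 consonant phoneme) (phonemes so far: 3)
Total phonemes: 3

3


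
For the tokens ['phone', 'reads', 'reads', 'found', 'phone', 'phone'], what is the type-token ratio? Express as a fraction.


Tokens: 6
Unique types: ('found', 'phone', 'reads') = 3
TTR = 3/6
Simplify: divide both by 3 -> 1/2
TTR = 1/2

1/2


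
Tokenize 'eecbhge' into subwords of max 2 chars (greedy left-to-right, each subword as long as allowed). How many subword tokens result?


'eecbhge' has 7 characters.
Chunking with max size 2:
  Chunk 1: 'ee' (positions 0-1)
  Chunk 2: 'cb' (positions 2-3)
  Chunk 3: 'hg' (positions 4-5)
  Chunk 4: 'e' (positions 6-6)
Total chunks: ceil(7 / 2) = 4

4


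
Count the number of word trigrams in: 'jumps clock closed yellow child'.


Word trigrams from [5] words:
  Trigram 1: (jumps clock closed)
  Trigram 2: (clock closed yellow)
  Trigram 3: (closed yellow child)
Total word trigrams: 5 - 2 = 3

3


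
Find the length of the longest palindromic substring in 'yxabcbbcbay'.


Scanning 'yxabcbbcbay' for palindromic substrings.
Substring at positions 2-9: 'abcbbcba'.
Check: reverse('abcbbcba') = 'abcbbcba' -> palindrome confirmed.
Neighbouring characters ('x' / 'y') break symmetry, so it cannot extend further.
No longer palindromic substring exists; longest length = 8

8


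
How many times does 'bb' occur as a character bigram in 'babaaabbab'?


Scanning 'babaaabbab' for bigram 'bb':
  Position 0: 'ba' -> no
  Position 1: 'ab' -> no
  Position 2: 'ba' -> no
  Position 3: 'aa' -> no
  Position 4: 'aa' -> no
  Position 5: 'ab' -> no
  Position 6: 'bb' -> MATCH
  Position 7: 'ba' -> no
  Position 8: 'ab' -> no
Total matches: 1

1


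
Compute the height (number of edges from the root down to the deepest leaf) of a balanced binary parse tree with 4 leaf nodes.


In a balanced binary tree with n leaves the deepest leaf is ceil(log2(n)) edges below the root.
log2(4) = 2.0000
ceil(2.0000) = 2
height (edges) = 2

2


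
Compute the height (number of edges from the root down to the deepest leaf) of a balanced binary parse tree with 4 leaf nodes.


In a balanced binary tree with n leaves the deepest leaf is ceil(log2(n)) edges below the root.
log2(4) = 2.0000
ceil(2.0000) = 2
height (edges) = 2

2


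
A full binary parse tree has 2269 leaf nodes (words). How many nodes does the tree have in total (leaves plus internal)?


Leaf nodes (terminals): 2269
Internal nodes = n - 1 = 2269 - 1 = 2268
Total = leaves + internal = 2269 + 2268 = 4537

4537


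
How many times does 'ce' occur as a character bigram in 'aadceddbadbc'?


Scanning 'aadceddbadbc' for bigram 'ce':
  Position 0: 'aa' -> no
  Position 1: 'ad' -> no
  Position 2: 'dc' -> no
  Position 3: 'ce' -> MATCH
  Position 4: 'ed' -> no
  Position 5: 'dd' -> no
  Position 6: 'db' -> no
  Position 7: 'ba' -> no
  Position 8: 'ad' -> no
  Position 9: 'db' -> no
  Position 10: 'bc' -> no
Total matches: 1

1


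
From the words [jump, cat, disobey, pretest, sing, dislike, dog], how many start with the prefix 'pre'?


Checking each word for prefix 'pre':
  'jump' -> no (count: 0)
  'cat' -> no (count: 0)
  'disobey' -> no (count: 0)
  'pretest' -> YES, starts with 'pre' (count: 1)
  'sing' -> no (count: 1)
  'dislike' -> no (count: 1)
  'dog' -> no (count: 1)
Total with prefix 'pre': 1

1


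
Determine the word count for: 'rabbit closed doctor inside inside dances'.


Counting words by splitting on spaces:
  Word 1: 'rabbit'
  Word 2: 'closed'
  Word 3: 'doctor'
  Word 4: 'inside'
  Word 5: 'inside'
  Word 6: 'dances'
Total words: 6

6


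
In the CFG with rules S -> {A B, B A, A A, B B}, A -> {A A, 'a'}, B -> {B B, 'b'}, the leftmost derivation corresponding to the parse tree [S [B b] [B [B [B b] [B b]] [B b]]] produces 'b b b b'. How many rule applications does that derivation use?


Every bracketed nonterminal node [X ...] in the tree is produced by exactly one rule application.
Reading the tree off as a leftmost derivation:
  Step 1: S  =>  B B   (applied S -> B B)
  Step 2: B B  =>  b B   (applied B -> b)
  Step 3: b B  =>  b B B   (applied B -> B B)
  Step 4: b B B  =>  b B B B   (applied B -> B B)
  Step 5: b B B B  =>  b b B B   (applied B -> b)
  Step 6: b b B B  =>  b b b B   (applied B -> b)
  Step 7: b b b B  =>  b b b b   (applied B -> b)
Final yield: b b b b
Total rewrite steps: 7

7


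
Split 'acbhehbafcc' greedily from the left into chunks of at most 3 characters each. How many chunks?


'acbhehbafcc' has 11 characters.
Chunking with max size 3:
  Chunk 1: 'acb' (positions 0-2)
  Chunk 2: 'heh' (positions 3-5)
  Chunk 3: 'baf' (positions 6-8)
  Chunk 4: 'cc' (positions 9-10)
Total chunks: ceil(11 / 3) = 4

4


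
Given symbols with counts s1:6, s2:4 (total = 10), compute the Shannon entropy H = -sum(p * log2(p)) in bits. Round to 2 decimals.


Computing entropy H = -sum(p_i * log2(p_i)):
  s1: p = 6/10 = 0.6000, -p*log2(p) = 0.4422
  s2: p = 4/10 = 0.4000, -p*log2(p) = 0.5288
H = sum of terms = 0.9710
Rounded to 2 decimals: 0.97

0.97


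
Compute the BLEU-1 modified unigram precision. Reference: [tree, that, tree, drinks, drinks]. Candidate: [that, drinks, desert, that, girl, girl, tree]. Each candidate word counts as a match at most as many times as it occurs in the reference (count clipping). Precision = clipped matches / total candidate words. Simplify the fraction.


Reference word counts: {'drinks': 2, 'that': 1, 'tree': 2}
Checking each candidate word (with clipping):
  'that' -> in reference (ref count 1, used 1/1) -> match (matches: 1)
  'drinks' -> in reference (ref count 2, used 1/2) -> match (matches: 2)
  'desert' -> not in reference -> no match (matches: 2)
  'that' -> ref count 1 already used up (1/1) -> clipped, no match (matches: 2)
  'girl' -> not in reference -> no match (matches: 2)
  'girl' -> not in reference -> no match (matches: 2)
  'tree' -> in reference (ref count 2, used 1/2) -> match (matches: 3)
Clipped matches: 3, Candidate length: 7
Precision = 3/7

3/7


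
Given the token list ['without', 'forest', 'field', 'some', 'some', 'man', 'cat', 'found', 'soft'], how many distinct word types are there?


Listing all tokens and tracking unique types:
  Token 1: 'without' -> NEW (unique so far: 1)
  Token 2: 'forest' -> NEW (unique so far: 2)
  Token 3: 'field' -> NEW (unique so far: 3)
  Token 4: 'some' -> NEW (unique so far: 4)
  Token 5: 'some' -> duplicate (unique so far: 4)
  Token 6: 'man' -> NEW (unique so far: 5)
  Token 7: 'cat' -> NEW (unique so far: 6)
  Token 8: 'found' -> NEW (unique so far: 7)
  Token 9: 'soft' -> NEW (unique so far: 8)
Unique types: ('cat', 'field', 'forest', 'found', 'man', 'soft', 'some', 'without')
Vocabulary size: 8

8


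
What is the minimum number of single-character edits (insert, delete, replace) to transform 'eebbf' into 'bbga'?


Building DP table for s1='eebbf' (len 5) and s2='bbga' (len 4):
       b  b  g  a
    0  1  2  3  4
  e 1  1  2  3  4
  e 2  2  2  3  4
  b 3  2  2  3  4
  b 4  3  2  3  4
  f 5  4  3  3  4
Edit distance = dp[5][4] = 4

4


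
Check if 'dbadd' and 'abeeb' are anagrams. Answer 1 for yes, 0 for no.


Sort characters of 'dbadd': 'abddd'
Sort characters of 'abeeb': 'abbee'
Sorted forms differ -> they are NOT anagrams
Result: 0

0


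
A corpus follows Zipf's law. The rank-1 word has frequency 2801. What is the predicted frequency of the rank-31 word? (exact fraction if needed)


Zipf's law: freq(rank) = f1 / rank
f1 = 2801, rank = 31
freq = 2801 / 31
GCD(2801, 31) = 1
Simplified: 2801/31

2801/31


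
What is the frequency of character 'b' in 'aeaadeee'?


Scanning 'aeaadeee' for 'b':
  No matches found.
Total occurrences of 'b': 0

0


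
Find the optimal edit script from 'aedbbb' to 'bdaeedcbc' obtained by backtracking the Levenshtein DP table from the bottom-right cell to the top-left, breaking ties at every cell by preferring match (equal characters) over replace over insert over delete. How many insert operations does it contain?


Edit distance = 5. Backtracking from cell (6, 9) with preference match > replace > insert > delete,
then listing the resulting alignment 'aedbbb' -> 'bdaeedcbc' left to right:
  Step 1: insert 'b' [insertion #1]
  Step 2: insert 'd' [insertion #2]
  Step 3: keep 'a'
  Step 4: insert 'e' [insertion #3]
  Step 5: keep 'e'
  Step 6: keep 'd'
  Step 7: replace b->c
  Step 8: keep 'b'
  Step 9: replace b->c
Total insertions: 3

3


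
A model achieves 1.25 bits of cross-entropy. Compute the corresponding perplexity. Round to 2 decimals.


Perplexity formula: PP = 2^H
H = 1.25
PP = 2^1.25
Decompose: 2^1.25 = 2^1 * 2^0.25
2^1 = 2, 2^0.25 ~ 1.1892071
PP ~ 2 * 1.1892071 = 2.3784142
Rounded to 2 decimals: 2.38

2.38


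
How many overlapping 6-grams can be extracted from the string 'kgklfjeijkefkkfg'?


String 'kgklfjeijkefkkfg' has length L = 16.
Number of overlapping n-grams = L - n + 1
Substituting: 16 - 6 + 1 = 11

11


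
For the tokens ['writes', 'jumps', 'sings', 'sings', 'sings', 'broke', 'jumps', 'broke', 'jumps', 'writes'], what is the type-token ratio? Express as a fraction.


Tokens: 10
Unique types: ('broke', 'jumps', 'sings', 'writes') = 4
TTR = 4/10
Simplify: divide both by 2 -> 2/5
TTR = 2/5

2/5


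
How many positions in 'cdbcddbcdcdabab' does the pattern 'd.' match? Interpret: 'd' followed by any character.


Pattern: d. means 'd' followed by any character.
Scanning 'cdbcddbcdcdabab' position-by-position:
  Pos 0: window 'cd' -> no
  Pos 1: window 'db' -> MATCH
  Pos 2: window 'bc' -> no
  Pos 3: window 'cd' -> no
  Pos 4: window 'dd' -> MATCH
  Pos 5: window 'db' -> MATCH
  Pos 6: window 'bc' -> no
  Pos 7: window 'cd' -> no
  Pos 8: window 'dc' -> MATCH
  Pos 9: window 'cd' -> no
  Pos 10: window 'da' -> MATCH
  Pos 11: window 'ab' -> no
  Pos 12: window 'ba' -> no
  Pos 13: window 'ab' -> no
  Pos 14: window 'b' -> no
Total matches: 5

5


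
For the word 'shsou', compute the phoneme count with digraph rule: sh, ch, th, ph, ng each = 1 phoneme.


Parsing 'shsou' greedily, digraphs first:
  'sh' -> digraph (1 consonant phoneme) (phonemes so far: 1)
  's' -> consonant phoneme (phonemes so far: 2)
  'o' -> vowel phoneme (phonemes so far: 3)
  'u' -> vowel phoneme (phonemes so far: 4)
Total phonemes: 4

4


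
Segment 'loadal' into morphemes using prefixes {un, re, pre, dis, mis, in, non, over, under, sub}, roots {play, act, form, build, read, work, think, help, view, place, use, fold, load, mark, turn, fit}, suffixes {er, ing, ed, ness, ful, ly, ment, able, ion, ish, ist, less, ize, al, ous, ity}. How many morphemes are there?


Segmenting 'loadal' against the inventory:
  'load' -> root (morpheme 1)
  'al' -> suffix (morpheme 2)
Total morphemes: 2

2


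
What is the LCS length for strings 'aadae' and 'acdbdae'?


DP table for LCS of 'aadae' and 'acdbdae':
       a  c  d  b  d  a  e
    0  0  0  0  0  0  0  0
  a 0  1  1  1  1  1  1  1
  a 0  1  1  1  1  1  2  2
  d 0  1  1  2  2  2  2  2
  a 0  1  1  2  2  2  3  3
  e 0  1  1  2  2  2  3  4
LCS: 'adae'
LCS length = 4

4


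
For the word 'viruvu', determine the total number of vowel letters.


Scanning each character of 'viruvu':
  Position 1: 'v' -> consonant (running count: 0)
  Position 2: 'i' -> vowel (running count: 1)
  Position 3: 'r' -> consonant (running count: 1)
  Position 4: 'u' -> vowel (running count: 2)
  Position 5: 'v' -> consonant (running count: 2)
  Position 6: 'u' -> vowel (running count: 3)
Total vowels: 3

3


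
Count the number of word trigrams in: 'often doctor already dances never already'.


Word trigrams from [6] words:
  Trigram 1: (often doctor already)
  Trigram 2: (doctor already dances)
  Trigram 3: (already dances never)
  Trigram 4: (dances never already)
Total word trigrams: 6 - 2 = 4

4


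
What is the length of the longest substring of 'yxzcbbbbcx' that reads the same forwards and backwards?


Scanning 'yxzcbbbbcx' for palindromic substrings.
Substring at positions 3-8: 'cbbbbc'.
Check: reverse('cbbbbc') = 'cbbbbc' -> palindrome confirmed.
Neighbouring characters ('z' / 'x') break symmetry, so it cannot extend further.
No longer palindromic substring exists; longest length = 6

6


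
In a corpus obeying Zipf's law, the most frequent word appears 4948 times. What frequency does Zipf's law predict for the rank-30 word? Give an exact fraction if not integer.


Zipf's law: freq(rank) = f1 / rank
f1 = 4948, rank = 30
freq = 4948 / 30
GCD(4948, 30) = 2
Simplified: 2474/15

2474/15


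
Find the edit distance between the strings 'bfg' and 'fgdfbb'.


Building DP table for s1='bfg' (len 3) and s2='fgdfbb' (len 6):
       f  g  d  f  b  b
    0  1  2  3  4  5  6
  b 1  1  2  3  4  4  5
  f 2  1  2  3  3  4  5
  g 3  2  1  2  3  4  5
Edit distance = dp[3][6] = 5

5


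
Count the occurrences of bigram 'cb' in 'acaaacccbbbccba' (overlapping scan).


Scanning 'acaaacccbbbccba' for bigram 'cb':
  Position 0: 'ac' -> no
  Position 1: 'ca' -> no
  Position 2: 'aa' -> no
  Position 3: 'aa' -> no
  Position 4: 'ac' -> no
  Position 5: 'cc' -> no
  Position 6: 'cc' -> no
  Position 7: 'cb' -> MATCH
  Position 8: 'bb' -> no
  Position 9: 'bb' -> no
  Position 10: 'bc' -> no
  Position 11: 'cc' -> no
  Position 12: 'cb' -> MATCH
  Position 13: 'ba' -> no
Total matches: 2

2


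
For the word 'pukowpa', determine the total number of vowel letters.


Scanning each character of 'pukowpa':
  Position 1: 'p' -> consonant (running count: 0)
  Position 2: 'u' -> vowel (running count: 1)
  Position 3: 'k' -> consonant (running count: 1)
  Position 4: 'o' -> vowel (running count: 2)
  Position 5: 'w' -> consonant (running count: 2)
  Position 6: 'p' -> consonant (running count: 2)
  Position 7: 'a' -> vowel (running count: 3)
Total vowels: 3

3


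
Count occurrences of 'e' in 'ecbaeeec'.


Scanning 'ecbaeeec' for 'e':
  Position 0: 'e' -> MATCH (count: 1)
  Position 4: 'e' -> MATCH (count: 2)
  Position 5: 'e' -> MATCH (count: 3)
  Position 6: 'e' -> MATCH (count: 4)
Total occurrences of 'e': 4

4


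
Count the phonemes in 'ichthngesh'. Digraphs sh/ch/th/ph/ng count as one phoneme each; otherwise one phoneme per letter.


Parsing 'ichthngesh' greedily, digraphs first:
  'i' -> vowel phoneme (phonemes so far: 1)
  'ch' -> digraph (1 consonant phoneme) (phonemes so far: 2)
  'th' -> digraph (1 consonant phoneme) (phonemes so far: 3)
  'ng' -> digraph (1 consonant phoneme) (phonemes so far: 4)
  'e' -> vowel phoneme (phonemes so far: 5)
  'sh' -> digraph (1 consonant phoneme) (phonemes so far: 6)
Total phonemes: 6

6


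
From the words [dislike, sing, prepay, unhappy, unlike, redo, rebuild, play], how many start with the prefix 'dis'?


Checking each word for prefix 'dis':
  'dislike' -> YES, starts with 'dis' (count: 1)
  'sing' -> no (count: 1)
  'prepay' -> no (count: 1)
  'unhappy' -> no (count: 1)
  'unlike' -> no (count: 1)
  'redo' -> no (count: 1)
  'rebuild' -> no (count: 1)
  'play' -> no (count: 1)
Total with prefix 'dis': 1

1


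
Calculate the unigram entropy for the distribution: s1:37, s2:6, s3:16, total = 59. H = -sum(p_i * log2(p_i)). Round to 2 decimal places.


Computing entropy H = -sum(p_i * log2(p_i)):
  s1: p = 37/59 = 0.6271, -p*log2(p) = 0.4222
  s2: p = 6/59 = 0.1017, -p*log2(p) = 0.3354
  s3: p = 16/59 = 0.2712, -p*log2(p) = 0.5105
H = sum of terms = 1.2681
Rounded to 2 decimals: 1.27

1.27


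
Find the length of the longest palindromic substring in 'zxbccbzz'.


Scanning 'zxbccbzz' for palindromic substrings.
Substring at positions 2-5: 'bccb'.
Check: reverse('bccb') = 'bccb' -> palindrome confirmed.
Neighbouring characters ('x' / 'z') break symmetry, so it cannot extend further.
No longer palindromic substring exists; longest length = 4

4


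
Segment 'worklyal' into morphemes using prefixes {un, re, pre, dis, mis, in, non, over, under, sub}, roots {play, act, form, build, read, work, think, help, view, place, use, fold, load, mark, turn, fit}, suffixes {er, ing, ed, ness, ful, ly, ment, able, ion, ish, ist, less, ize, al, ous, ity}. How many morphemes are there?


Segmenting 'worklyal' against the inventory:
  'work' -> root (morpheme 1)
  'ly' -> suffix (morpheme 2)
  'al' -> suffix (morpheme 3)
Total morphemes: 3

3


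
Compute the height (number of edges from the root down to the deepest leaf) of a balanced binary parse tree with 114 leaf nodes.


In a balanced binary tree with n leaves the deepest leaf is ceil(log2(n)) edges below the root.
log2(114) = 6.8329
ceil(6.8329) = 7
height (edges) = 7

7


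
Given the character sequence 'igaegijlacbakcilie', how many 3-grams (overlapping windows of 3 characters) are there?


String 'igaegijlacbakcilie' has length L = 18.
Number of overlapping n-grams = L - n + 1
Substituting: 18 - 3 + 1 = 16

16


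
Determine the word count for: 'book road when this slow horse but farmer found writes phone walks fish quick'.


Counting words by splitting on spaces:
  Word 1: 'book'
  Word 2: 'road'
  Word 3: 'when'
  Word 4: 'this'
  Word 5: 'slow'
  Word 6: 'horse'
  Word 7: 'but'
  Word 8: 'farmer'
  Word 9: 'found'
  Word 10: 'writes'
  Word 11: 'phone'
  Word 12: 'walks'
  Word 13: 'fish'
  Word 14: 'quick'
Total words: 14

14


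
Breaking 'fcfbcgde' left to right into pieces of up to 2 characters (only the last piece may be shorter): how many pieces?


'fcfbcgde' has 8 characters.
Chunking with max size 2:
  Chunk 1: 'fc' (positions 0-1)
  Chunk 2: 'fb' (positions 2-3)
  Chunk 3: 'cg' (positions 4-5)
  Chunk 4: 'de' (positions 6-7)
Total chunks: ceil(8 / 2) = 4

4


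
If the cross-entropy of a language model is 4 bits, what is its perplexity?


Perplexity formula: PP = 2^H
H = 4
PP = 2^4
Steps: 2^1 = 2, 2^2 = 4, 2^3 = 8, 2^4 = 16
PP = 16

16


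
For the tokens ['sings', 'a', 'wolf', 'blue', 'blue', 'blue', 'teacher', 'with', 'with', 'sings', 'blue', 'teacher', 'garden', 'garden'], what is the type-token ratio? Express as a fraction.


Tokens: 14
Unique types: ('a', 'blue', 'garden', 'sings', 'teacher', 'with', 'wolf') = 7
TTR = 7/14
Simplify: divide both by 7 -> 1/2
TTR = 1/2

1/2


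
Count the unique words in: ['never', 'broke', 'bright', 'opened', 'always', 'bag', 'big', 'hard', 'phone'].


Listing all tokens and tracking unique types:
  Token 1: 'never' -> NEW (unique so far: 1)
  Token 2: 'broke' -> NEW (unique so far: 2)
  Token 3: 'bright' -> NEW (unique so far: 3)
  Token 4: 'opened' -> NEW (unique so far: 4)
  Token 5: 'always' -> NEW (unique so far: 5)
  Token 6: 'bag' -> NEW (unique so far: 6)
  Token 7: 'big' -> NEW (unique so far: 7)
  Token 8: 'hard' -> NEW (unique so far: 8)
  Token 9: 'phone' -> NEW (unique so far: 9)
Unique types: ('always', 'bag', 'big', 'bright', 'broke', 'hard', 'never', 'opened', 'phone')
Vocabulary size: 9

9


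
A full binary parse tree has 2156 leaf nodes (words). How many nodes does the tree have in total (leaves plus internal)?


Leaf nodes (terminals): 2156
Internal nodes = n - 1 = 2156 - 1 = 2155
Total = leaves + internal = 2156 + 2155 = 4311

4311


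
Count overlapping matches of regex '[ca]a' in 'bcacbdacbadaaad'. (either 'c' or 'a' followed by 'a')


Pattern: [ca]a means either 'c' or 'a' followed by 'a'.
Scanning 'bcacbdacbadaaad' position-by-position:
  Pos 0: window 'bc' -> no
  Pos 1: window 'ca' -> MATCH
  Pos 2: window 'ac' -> no
  Pos 3: window 'cb' -> no
  Pos 4: window 'bd' -> no
  Pos 5: window 'da' -> no
  Pos 6: window 'ac' -> no
  Pos 7: window 'cb' -> no
  Pos 8: window 'ba' -> no
  Pos 9: window 'ad' -> no
  Pos 10: window 'da' -> no
  Pos 11: window 'aa' -> MATCH
  Pos 12: window 'aa' -> MATCH
  Pos 13: window 'ad' -> no
  Pos 14: window 'd' -> no
Total matches: 3

3


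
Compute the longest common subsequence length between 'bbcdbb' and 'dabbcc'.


DP table for LCS of 'bbcdbb' and 'dabbcc':
       d  a  b  b  c  c
    0  0  0  0  0  0  0
  b 0  0  0  1  1  1  1
  b 0  0  0  1  2  2  2
  c 0  0  0  1  2  3  3
  d 0  1  1  1  2  3  3
  b 0  1  1  2  2  3  3
  b 0  1  1  2  3  3  3
LCS: 'bbc'
LCS length = 3

3


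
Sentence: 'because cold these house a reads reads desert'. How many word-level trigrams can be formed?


Word trigrams from [8] words:
  Trigram 1: (because cold these)
  Trigram 2: (cold these house)
  Trigram 3: (these house a)
  Trigram 4: (house a reads)
  Trigram 5: (a reads reads)
  Trigram 6: (reads reads desert)
Total word trigrams: 8 - 2 = 6

6


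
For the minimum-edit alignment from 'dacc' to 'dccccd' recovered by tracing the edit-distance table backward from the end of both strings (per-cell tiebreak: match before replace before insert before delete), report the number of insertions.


Edit distance = 3. Backtracking from cell (4, 6) with preference match > replace > insert > delete,
then listing the resulting alignment 'dacc' -> 'dccccd' left to right:
  Step 1: keep 'd'
  Step 2: insert 'c' [insertion #1]
  Step 3: replace a->c
  Step 4: keep 'c'
  Step 5: keep 'c'
  Step 6: insert 'd' [insertion #2]
Total insertions: 2

2


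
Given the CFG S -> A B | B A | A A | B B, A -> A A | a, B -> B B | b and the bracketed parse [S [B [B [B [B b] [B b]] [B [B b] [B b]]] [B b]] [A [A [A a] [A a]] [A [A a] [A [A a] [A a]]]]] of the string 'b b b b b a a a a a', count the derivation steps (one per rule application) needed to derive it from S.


Every bracketed nonterminal node [X ...] in the tree is produced by exactly one rule application.
Reading the tree off as a leftmost derivation:
  Step 1: S  =>  B A   (applied S -> B A)
  Step 2: B A  =>  B B A   (applied B -> B B)
  Step 3: B B A  =>  B B B A   (applied B -> B B)
  Step 4: B B B A  =>  B B B B A   (applied B -> B B)
  Step 5: B B B B A  =>  b B B B A   (applied B -> b)
  Step 6: b B B B A  =>  b b B B A   (applied B -> b)
  Step 7: b b B B A  =>  b b B B B A   (applied B -> B B)
  Step 8: b b B B B A  =>  b b b B B A   (applied B -> b)
  Step 9: b b b B B A  =>  b b b b B A   (applied B -> b)
  Step 10: b b b b B A  =>  b b b b b A   (applied B -> b)
  Step 11: b b b b b A  =>  b b b b b A A   (applied A -> A A)
  Step 12: b b b b b A A  =>  b b b b b A A A   (applied A -> A A)
  Step 13: b b b b b A A A  =>  b b b b b a A A   (applied A -> a)
  Step 14: b b b b b a A A  =>  b b b b b a a A   (applied A -> a)
  Step 15: b b b b b a a A  =>  b b b b b a a A A   (applied A -> A A)
  Step 16: b b b b b a a A A  =>  b b b b b a a a A   (applied A -> a)
  Step 17: b b b b b a a a A  =>  b b b b b a a a A A   (applied A -> A A)
  Step 18: b b b b b a a a A A  =>  b b b b b a a a a A   (applied A -> a)
  Step 19: b b b b b a a a a A  =>  b b b b b a a a a a   (applied A -> a)
Final yield: b b b b b a a a a a
Total rewrite steps: 19

19


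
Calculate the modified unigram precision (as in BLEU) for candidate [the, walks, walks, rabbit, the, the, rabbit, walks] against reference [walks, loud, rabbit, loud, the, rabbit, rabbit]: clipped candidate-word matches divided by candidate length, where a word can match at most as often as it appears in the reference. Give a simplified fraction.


Reference word counts: {'loud': 2, 'rabbit': 3, 'the': 1, 'walks': 1}
Checking each candidate word (with clipping):
  'the' -> in reference (ref count 1, used 1/1) -> match (matches: 1)
  'walks' -> in reference (ref count 1, used 1/1) -> match (matches: 2)
  'walks' -> ref count 1 already used up (1/1) -> clipped, no match (matches: 2)
  'rabbit' -> in reference (ref count 3, used 1/3) -> match (matches: 3)
  'the' -> ref count 1 already used up (1/1) -> clipped, no match (matches: 3)
  'the' -> ref count 1 already used up (1/1) -> clipped, no match (matches: 3)
  'rabbit' -> in reference (ref count 3, used 2/3) -> match (matches: 4)
  'walks' -> ref count 1 already used up (1/1) -> clipped, no match (matches: 4)
Clipped matches: 4, Candidate length: 8
Precision = 4/8 = 1/2

1/2


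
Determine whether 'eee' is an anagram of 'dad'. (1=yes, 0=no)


Sort characters of 'eee': 'eee'
Sort characters of 'dad': 'add'
Sorted forms differ -> they are NOT anagrams
Result: 0

0


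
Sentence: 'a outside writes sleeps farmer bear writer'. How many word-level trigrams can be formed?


Word trigrams from [7] words:
  Trigram 1: (a outside writes)
  Trigram 2: (outside writes sleeps)
  Trigram 3: (writes sleeps farmer)
  Trigram 4: (sleeps farmer bear)
  Trigram 5: (farmer bear writer)
Total word trigrams: 7 - 2 = 5

5


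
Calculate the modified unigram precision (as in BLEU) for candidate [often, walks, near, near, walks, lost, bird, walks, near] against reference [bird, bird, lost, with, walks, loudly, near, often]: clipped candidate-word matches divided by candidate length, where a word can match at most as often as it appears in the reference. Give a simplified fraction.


Reference word counts: {'bird': 2, 'lost': 1, 'loudly': 1, 'near': 1, 'often': 1, 'walks': 1, 'with': 1}
Checking each candidate word (with clipping):
  'often' -> in reference (ref count 1, used 1/1) -> match (matches: 1)
  'walks' -> in reference (ref count 1, used 1/1) -> match (matches: 2)
  'near' -> in reference (ref count 1, used 1/1) -> match (matches: 3)
  'near' -> ref count 1 already used up (1/1) -> clipped, no match (matches: 3)
  'walks' -> ref count 1 already used up (1/1) -> clipped, no match (matches: 3)
  'lost' -> in reference (ref count 1, used 1/1) -> match (matches: 4)
  'bird' -> in reference (ref count 2, used 1/2) -> match (matches: 5)
  'walks' -> ref count 1 already used up (1/1) -> clipped, no match (matches: 5)
  'near' -> ref count 1 already used up (1/1) -> clipped, no match (matches: 5)
Clipped matches: 5, Candidate length: 9
Precision = 5/9

5/9


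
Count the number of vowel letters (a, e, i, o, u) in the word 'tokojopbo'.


Scanning each character of 'tokojopbo':
  Position 1: 't' -> consonant (running count: 0)
  Position 2: 'o' -> vowel (running count: 1)
  Position 3: 'k' -> consonant (running count: 1)
  Position 4: 'o' -> vowel (running count: 2)
  Position 5: 'j' -> consonant (running count: 2)
  Position 6: 'o' -> vowel (running count: 3)
  Position 7: 'p' -> consonant (running count: 3)
  Position 8: 'b' -> consonant (running count: 3)
  Position 9: 'o' -> vowel (running count: 4)
Total vowels: 4

4


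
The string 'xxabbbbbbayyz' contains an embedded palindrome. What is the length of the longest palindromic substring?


Scanning 'xxabbbbbbayyz' for palindromic substrings.
Substring at positions 2-9: 'abbbbbba'.
Check: reverse('abbbbbba') = 'abbbbbba' -> palindrome confirmed.
Neighbouring characters ('x' / 'y') break symmetry, so it cannot extend further.
No longer palindromic substring exists; longest length = 8

8


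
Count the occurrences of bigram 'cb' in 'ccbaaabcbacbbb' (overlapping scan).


Scanning 'ccbaaabcbacbbb' for bigram 'cb':
  Position 0: 'cc' -> no
  Position 1: 'cb' -> MATCH
  Position 2: 'ba' -> no
  Position 3: 'aa' -> no
  Position 4: 'aa' -> no
  Position 5: 'ab' -> no
  Position 6: 'bc' -> no
  Position 7: 'cb' -> MATCH
  Position 8: 'ba' -> no
  Position 9: 'ac' -> no
  Position 10: 'cb' -> MATCH
  Position 11: 'bb' -> no
  Position 12: 'bb' -> no
Total matches: 3

3


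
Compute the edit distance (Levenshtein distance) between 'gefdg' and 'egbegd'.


Building DP table for s1='gefdg' (len 5) and s2='egbegd' (len 6):
       e  g  b  e  g  d
    0  1  2  3  4  5  6
  g 1  1  1  2  3  4  5
  e 2  1  2  2  2  3  4
  f 3  2  2  3  3  3  4
  d 4  3  3  3  4  4  3
  g 5  4  3  4  4  4  4
Edit distance = dp[5][6] = 4

4


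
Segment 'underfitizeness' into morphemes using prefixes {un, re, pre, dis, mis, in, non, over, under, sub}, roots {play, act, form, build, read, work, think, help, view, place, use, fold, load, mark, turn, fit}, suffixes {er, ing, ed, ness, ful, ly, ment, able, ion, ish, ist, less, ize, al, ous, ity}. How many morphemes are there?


Segmenting 'underfitizeness' against the inventory:
  'under' -> prefix (morpheme 1)
  'fit' -> root (morpheme 2)
  'ize' -> suffix (morpheme 3)
  'ness' -> suffix (morpheme 4)
Total morphemes: 4

4


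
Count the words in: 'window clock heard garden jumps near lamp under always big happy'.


Counting words by splitting on spaces:
  Word 1: 'window'
  Word 2: 'clock'
  Word 3: 'heard'
  Word 4: 'garden'
  Word 5: 'jumps'
  Word 6: 'near'
  Word 7: 'lamp'
  Word 8: 'under'
  Word 9: 'always'
  Word 10: 'big'
  Word 11: 'happy'
Total words: 11

11


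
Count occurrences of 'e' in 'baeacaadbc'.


Scanning 'baeacaadbc' for 'e':
  Position 2: 'e' -> MATCH (count: 1)
Total occurrences of 'e': 1

1


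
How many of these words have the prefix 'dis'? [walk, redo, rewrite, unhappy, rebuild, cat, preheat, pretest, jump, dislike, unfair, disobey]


Checking each word for prefix 'dis':
  'walk' -> no (count: 0)
  'redo' -> no (count: 0)
  'rewrite' -> no (count: 0)
  'unhappy' -> no (count: 0)
  'rebuild' -> no (count: 0)
  'cat' -> no (count: 0)
  'preheat' -> no (count: 0)
  'pretest' -> no (count: 0)
  'jump' -> no (count: 0)
  'dislike' -> YES, starts with 'dis' (count: 1)
  'unfair' -> no (count: 1)
  'disobey' -> YES, starts with 'dis' (count: 2)
Total with prefix 'dis': 2

2


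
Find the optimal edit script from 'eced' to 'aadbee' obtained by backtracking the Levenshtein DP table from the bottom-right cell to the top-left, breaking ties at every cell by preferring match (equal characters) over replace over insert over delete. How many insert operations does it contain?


Edit distance = 5. Backtracking from cell (4, 6) with preference match > replace > insert > delete,
then listing the resulting alignment 'eced' -> 'aadbee' left to right:
  Step 1: insert 'a' [insertion #1]
  Step 2: insert 'a' [insertion #2]
  Step 3: replace e->d
  Step 4: replace c->b
  Step 5: keep 'e'
  Step 6: replace d->e
Total insertions: 2

2


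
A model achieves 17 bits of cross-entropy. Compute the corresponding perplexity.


Perplexity formula: PP = 2^H
H = 17
PP = 2^17
PP = 2^17 = 131072

131072


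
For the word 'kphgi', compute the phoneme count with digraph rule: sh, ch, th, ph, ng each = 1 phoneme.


Parsing 'kphgi' greedily, digraphs first:
  'k' -> consonant phoneme (phonemes so far: 1)
  'ph' -> digraph (1 consonant phoneme) (phonemes so far: 2)
  'g' -> consonant phoneme (phonemes so far: 3)
  'i' -> vowel phoneme (phonemes so far: 4)
Total phonemes: 4

4


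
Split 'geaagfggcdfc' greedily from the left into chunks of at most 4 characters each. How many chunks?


'geaagfggcdfc' has 12 characters.
Chunking with max size 4:
  Chunk 1: 'geaa' (positions 0-3)
  Chunk 2: 'gfgg' (positions 4-7)
  Chunk 3: 'cdfc' (positions 8-11)
Total chunks: ceil(12 / 4) = 3

3


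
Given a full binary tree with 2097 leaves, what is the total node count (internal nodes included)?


Leaf nodes (terminals): 2097
Internal nodes = n - 1 = 2097 - 1 = 2096
Total = leaves + internal = 2097 + 2096 = 4193

4193


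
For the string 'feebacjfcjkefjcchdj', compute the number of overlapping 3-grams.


String 'feebacjfcjkefjcchdj' has length L = 19.
Number of overlapping n-grams = L - n + 1
Substituting: 19 - 3 + 1 = 17

17


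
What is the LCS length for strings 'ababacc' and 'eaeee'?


DP table for LCS of 'ababacc' and 'eaeee':
       e  a  e  e  e
    0  0  0  0  0  0
  a 0  0  1  1  1  1
  b 0  0  1  1  1  1
  a 0  0  1  1  1  1
  b 0  0  1  1  1  1
  a 0  0  1  1  1  1
  c 0  0  1  1  1  1
  c 0  0  1  1  1  1
LCS: 'a'
LCS length = 1

1


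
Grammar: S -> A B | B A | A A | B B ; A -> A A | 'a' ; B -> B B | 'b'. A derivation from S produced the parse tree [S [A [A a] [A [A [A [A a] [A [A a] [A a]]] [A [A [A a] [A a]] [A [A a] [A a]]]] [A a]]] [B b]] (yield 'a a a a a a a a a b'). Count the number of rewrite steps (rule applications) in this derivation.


Every bracketed nonterminal node [X ...] in the tree is produced by exactly one rule application.
Reading the tree off as a leftmost derivation:
  Step 1: S  =>  A B   (applied S -> A B)
  Step 2: A B  =>  A A B   (applied A -> A A)
  Step 3: A A B  =>  a A B   (applied A -> a)
  Step 4: a A B  =>  a A A B   (applied A -> A A)
  Step 5: a A A B  =>  a A A A B   (applied A -> A A)
  Step 6: a A A A B  =>  a A A A A B   (applied A -> A A)
  Step 7: a A A A A B  =>  a a A A A B   (applied A -> a)
  Step 8: a a A A A B  =>  a a A A A A B   (applied A -> A A)
  Step 9: a a A A A A B  =>  a a a A A A B   (applied A -> a)
  Step 10: a a a A A A B  =>  a a a a A A B   (applied A -> a)
  Step 11: a a a a A A B  =>  a a a a A A A B   (applied A -> A A)
  Step 12: a a a a A A A B  =>  a a a a A A A A B   (applied A -> A A)
  Step 13: a a a a A A A A B  =>  a a a a a A A A B   (applied A -> a)
  Step 14: a a a a a A A A B  =>  a a a a a a A A B   (applied A -> a)
  Step 15: a a a a a a A A B  =>  a a a a a a A A A B   (applied A -> A A)
  Step 16: a a a a a a A A A B  =>  a a a a a a a A A B   (applied A -> a)
  Step 17: a a a a a a a A A B  =>  a a a a a a a a A B   (applied A -> a)
  Step 18: a a a a a a a a A B  =>  a a a a a a a a a B   (applied A -> a)
  Step 19: a a a a a a a a a B  =>  a a a a a a a a a b   (applied B -> b)
Final yield: a a a a a a a a a b
Total rewrite steps: 19

19


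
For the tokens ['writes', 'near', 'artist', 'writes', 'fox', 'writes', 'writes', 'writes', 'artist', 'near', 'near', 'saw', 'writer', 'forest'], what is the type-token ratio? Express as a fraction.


Tokens: 14
Unique types: ('artist', 'forest', 'fox', 'near', 'saw', 'writer', 'writes') = 7
TTR = 7/14
Simplify: divide both by 7 -> 1/2
TTR = 1/2

1/2


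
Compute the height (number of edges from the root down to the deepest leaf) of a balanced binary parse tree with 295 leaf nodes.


In a balanced binary tree with n leaves the deepest leaf is ceil(log2(n)) edges below the root.
log2(295) = 8.2046
ceil(8.2046) = 9
height (edges) = 9

9


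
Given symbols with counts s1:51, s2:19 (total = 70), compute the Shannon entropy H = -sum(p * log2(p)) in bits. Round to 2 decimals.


Computing entropy H = -sum(p_i * log2(p_i)):
  s1: p = 51/70 = 0.7286, -p*log2(p) = 0.3329
  s2: p = 19/70 = 0.2714, -p*log2(p) = 0.5107
H = sum of terms = 0.8436
Rounded to 2 decimals: 0.84

0.84


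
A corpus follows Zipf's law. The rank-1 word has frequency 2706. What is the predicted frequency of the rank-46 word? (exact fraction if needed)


Zipf's law: freq(rank) = f1 / rank
f1 = 2706, rank = 46
freq = 2706 / 46
GCD(2706, 46) = 2
Simplified: 1353/23

1353/23


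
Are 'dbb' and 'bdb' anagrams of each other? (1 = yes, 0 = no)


Sort characters of 'dbb': 'bbd'
Sort characters of 'bdb': 'bbd'
Sorted forms match -> they ARE anagrams
Result: 1

1
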